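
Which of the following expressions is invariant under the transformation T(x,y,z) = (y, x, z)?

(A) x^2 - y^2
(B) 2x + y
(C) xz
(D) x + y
D

Apply T(x,y,z) = (y, x, z) to each option, i.e. replace (x, y, z) by the transformed coordinates.
Substitute the transformed coordinates into each option and compare with the original:
(A) x^2 - y^2  ->  (y)^2 - (x)^2 = -x^2 + y^2   [differs from x^2 - y^2: not invariant]
(B) 2x + y  ->  2(y) + (x) = x + 2y   [differs from 2x + y: not invariant]
(C) xz  ->  (y)(z) = yz   [differs from xz: not invariant]
(D) x + y  ->  (y) + (x) = x + y   [equals x + y: invariant]

Only option (D), x + y, is unchanged by the transformation.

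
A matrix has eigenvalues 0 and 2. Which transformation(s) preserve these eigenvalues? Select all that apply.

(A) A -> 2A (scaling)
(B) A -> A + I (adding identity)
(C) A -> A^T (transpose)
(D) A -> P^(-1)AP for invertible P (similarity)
C and D

Eigenvalues are preserved by:
1. Similarity transformations: A -> P^(-1)AP (same characteristic polynomial)
2. Transpose: A^T has the same eigenvalues as A

Eigenvalues are NOT preserved by:
- Adding identity: eigenvalues become 0+1, 2+1
- Scaling: eigenvalues become 0, 4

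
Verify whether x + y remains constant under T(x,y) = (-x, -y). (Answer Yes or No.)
No

Substitute T(x,y) = (-x, -y) into the expression and compare with the original.

Original: x + y
After applying T: (-x) + (-y) = -x - y

This differs from the original x + y (difference: -2x - 2y), so the expression is NOT invariant.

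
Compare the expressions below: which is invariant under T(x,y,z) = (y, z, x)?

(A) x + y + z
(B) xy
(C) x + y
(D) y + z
A

Apply T(x,y,z) = (y, z, x) to each option, i.e. replace (x, y, z) by the transformed coordinates.
Substitute the transformed coordinates into each option and compare with the original:
(A) x + y + z  ->  (y) + (z) + (x) = x + y + z   [equals x + y + z: invariant]
(B) xy  ->  (y)(z) = yz   [differs from xy: not invariant]
(C) x + y  ->  (y) + (z) = y + z   [differs from x + y: not invariant]
(D) y + z  ->  (z) + (x) = x + z   [differs from y + z: not invariant]

Only option (A), x + y + z, is unchanged by the transformation.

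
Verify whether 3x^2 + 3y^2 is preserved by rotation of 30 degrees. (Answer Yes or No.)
Yes

Applying rotation by 30 degrees: x' = x*cos(30 degrees) - y*sin(30 degrees) = sqrt(3)x/2 - y/2, y' = x*sin(30 degrees) + y*cos(30 degrees) = x/2 + sqrt(3)y/2

Substituting into 3x^2 + 3y^2:
3(sqrt(3)x/2 - y/2)^2 + 3(x/2 + sqrt(3)y/2)^2
= 3x^2 + 3y^2

This equals the original expression 3x^2 + 3y^2, so it IS invariant.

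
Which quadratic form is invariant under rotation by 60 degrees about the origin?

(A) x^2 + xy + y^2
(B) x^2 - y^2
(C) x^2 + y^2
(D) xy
C

Rotation by 60 degrees sends (x, y) to (x/2 - sqrt(3)y/2, sqrt(3)x/2 + y/2).
Substitute the transformed coordinates into each option and compare with the original:
(A) x^2 + xy + y^2  ->  (x/2 - sqrt(3)y/2)^2 + (x/2 - sqrt(3)y/2)(sqrt(3)x/2 + y/2) + (sqrt(3)x/2 + y/2)^2 = sqrt(3)x^2/4 + x^2 - xy/2 - sqrt(3)y^2/4 + y^2   [differs from x^2 + xy + y^2: not invariant]
(B) x^2 - y^2  ->  (x/2 - sqrt(3)y/2)^2 - (sqrt(3)x/2 + y/2)^2 = -x^2/2 - sqrt(3)xy + y^2/2   [differs from x^2 - y^2: not invariant]
(C) x^2 + y^2  ->  (x/2 - sqrt(3)y/2)^2 + (sqrt(3)x/2 + y/2)^2 = x^2 + y^2   [equals x^2 + y^2: invariant]
(D) xy  ->  (x/2 - sqrt(3)y/2)(sqrt(3)x/2 + y/2) = sqrt(3)x^2/4 - xy/2 - sqrt(3)y^2/4   [differs from xy: not invariant]

Only option (C), x^2 + y^2, is unchanged by the transformation.
x^2 + y^2 is the squared distance from the origin, which rotations preserve.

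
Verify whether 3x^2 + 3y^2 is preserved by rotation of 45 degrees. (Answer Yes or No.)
Yes

Applying rotation by 45 degrees: x' = x*cos(45 degrees) - y*sin(45 degrees) = sqrt(2)x/2 - sqrt(2)y/2, y' = x*sin(45 degrees) + y*cos(45 degrees) = sqrt(2)x/2 + sqrt(2)y/2

Substituting into 3x^2 + 3y^2:
3(sqrt(2)x/2 - sqrt(2)y/2)^2 + 3(sqrt(2)x/2 + sqrt(2)y/2)^2
= 3x^2 + 3y^2

This equals the original expression 3x^2 + 3y^2, so it IS invariant.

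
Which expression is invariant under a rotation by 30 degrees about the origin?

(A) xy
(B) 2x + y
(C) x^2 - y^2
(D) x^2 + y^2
D

A rotation by 30 degrees sends (x, y) to (sqrt(3)x/2 - y/2, x/2 + sqrt(3)y/2).
Substitute the transformed coordinates into each option and compare with the original:
(A) xy  ->  (sqrt(3)x/2 - y/2)(x/2 + sqrt(3)y/2) = sqrt(3)x^2/4 + xy/2 - sqrt(3)y^2/4   [differs from xy: not invariant]
(B) 2x + y  ->  2(sqrt(3)x/2 - y/2) + (x/2 + sqrt(3)y/2) = x/2 + sqrt(3)x - y + sqrt(3)y/2   [differs from 2x + y: not invariant]
(C) x^2 - y^2  ->  (sqrt(3)x/2 - y/2)^2 - (x/2 + sqrt(3)y/2)^2 = x^2/2 - sqrt(3)xy - y^2/2   [differs from x^2 - y^2: not invariant]
(D) x^2 + y^2  ->  (sqrt(3)x/2 - y/2)^2 + (x/2 + sqrt(3)y/2)^2 = x^2 + y^2   [equals x^2 + y^2: invariant]

Only option (D), x^2 + y^2, is unchanged by the transformation.
Geometrically, x^2 + y^2 is the squared distance from the origin, which every rotation about the origin preserves.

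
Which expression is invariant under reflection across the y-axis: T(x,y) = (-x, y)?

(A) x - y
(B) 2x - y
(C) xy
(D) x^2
D

The map is reflection across the y-axis: T(x,y) = (-x, y).
Substitute the transformed coordinates into each option and compare with the original:
(A) x - y  ->  (-x) - (y) = -x - y   [differs from x - y: not invariant]
(B) 2x - y  ->  2(-x) - (y) = -2x - y   [differs from 2x - y: not invariant]
(C) xy  ->  (-x)(y) = -xy   [differs from xy: not invariant]
(D) x^2  ->  (-x)^2 = x^2   [equals x^2: invariant]

Only option (D), x^2, is unchanged by the transformation.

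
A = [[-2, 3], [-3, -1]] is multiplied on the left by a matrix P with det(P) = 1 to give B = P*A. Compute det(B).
11

By the multiplicative property of determinants, det(B) = det(P*A) = det(P) * det(A) = det(A),
so the determinant is invariant under multiplication by any determinant-1 matrix; we just need det(A).

det(A) = (-2)(-1) - (3)(-3) = 2 - (-9) = 11

Therefore det(B) = 1 * 11 = 11.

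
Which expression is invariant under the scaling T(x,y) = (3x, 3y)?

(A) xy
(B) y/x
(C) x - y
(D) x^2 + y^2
B

Under the uniform scaling T(x,y) = (3x, 3y):
Substitute the transformed coordinates into each option and compare with the original:
(A) xy  ->  (3x)(3y) = 9xy   [differs from xy: not invariant]
(B) y/x  ->  (3y)/(3x) = y/x   [equals y/x: invariant]
(C) x - y  ->  (3x) - (3y) = 3x - 3y   [differs from x - y: not invariant]
(D) x^2 + y^2  ->  (3x)^2 + (3y)^2 = 9x^2 + 9y^2   [differs from x^2 + y^2: not invariant]

Only option (B), y/x, is unchanged by the transformation.
The common factor 3 cancels in a ratio of coordinates, while sums, products and sums of squares pick up factors of 3 or 9.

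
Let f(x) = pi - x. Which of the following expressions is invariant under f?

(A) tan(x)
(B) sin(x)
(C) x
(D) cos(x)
B

For f(x) = pi - x:
sin(pi - x) = sin(x), so sine is invariant under this transformation.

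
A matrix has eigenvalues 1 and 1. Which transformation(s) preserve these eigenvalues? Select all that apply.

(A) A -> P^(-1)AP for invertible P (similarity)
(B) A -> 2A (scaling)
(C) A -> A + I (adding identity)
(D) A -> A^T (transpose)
A and D

Eigenvalues are preserved by:
1. Similarity transformations: A -> P^(-1)AP (same characteristic polynomial)
2. Transpose: A^T has the same eigenvalues as A

Eigenvalues are NOT preserved by:
- Adding identity: eigenvalues become 1+1, 1+1
- Scaling: eigenvalues become 2, 2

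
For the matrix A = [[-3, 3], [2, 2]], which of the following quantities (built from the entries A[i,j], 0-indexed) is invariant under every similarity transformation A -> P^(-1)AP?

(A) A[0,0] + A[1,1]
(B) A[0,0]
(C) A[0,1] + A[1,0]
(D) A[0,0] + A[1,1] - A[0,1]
A

A[0,0] + A[1,1] is the trace of A. By the cyclic property of the trace, tr(P^(-1)AP) = tr(APP^(-1)) = tr(A), so it is the same for every matrix similar to A.

The other combinations are not similarity invariants. For example, take P = [[1, 1], [0, 1]] (det P = 1), so P^(-1) = [[1, -1], [0, 1]] and
B = P^(-1)AP = [[-5, -4], [2, 4]].
Evaluating each option on A and on B:
(A) A[0,0] + A[1,1]: -1 for A, -1 for B -> unchanged
(B) A[0,0]: -3 for A, -5 for B -> changes
(C) A[0,1] + A[1,0]: 5 for A, -2 for B -> changes
(D) A[0,0] + A[1,1] - A[0,1]: -4 for A, 3 for B -> changes

Only (A) A[0,0] + A[1,1] = -1 survives (and it does so for every P, not just this one), so it is the invariant.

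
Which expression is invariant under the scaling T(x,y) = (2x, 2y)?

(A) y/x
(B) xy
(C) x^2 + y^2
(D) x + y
A

Under the uniform scaling T(x,y) = (2x, 2y):
Substitute the transformed coordinates into each option and compare with the original:
(A) y/x  ->  (2y)/(2x) = y/x   [equals y/x: invariant]
(B) xy  ->  (2x)(2y) = 4xy   [differs from xy: not invariant]
(C) x^2 + y^2  ->  (2x)^2 + (2y)^2 = 4x^2 + 4y^2   [differs from x^2 + y^2: not invariant]
(D) x + y  ->  (2x) + (2y) = 2x + 2y   [differs from x + y: not invariant]

Only option (A), y/x, is unchanged by the transformation.
The common factor 2 cancels in a ratio of coordinates, while sums, products and sums of squares pick up factors of 2 or 4.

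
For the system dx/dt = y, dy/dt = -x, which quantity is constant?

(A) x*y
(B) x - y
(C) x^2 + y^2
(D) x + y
C

A first integral I satisfies dI/dt = 0 along every solution. Differentiate each option and use the equation of motion:
(A) d/dt[x*y] = (dx/dt)y + x(dy/dt) = y^2 - x^2, not identically 0
(B) d/dt[x - y] = y - (-x) = x + y, not identically 0
(C) d/dt[x^2 + y^2] = 2x*dx/dt + 2y*dy/dt = 2x*y + 2y*(-x) = 0
(D) d/dt[x + y] = y + (-x) = y - x, not identically 0

Only (C) has zero time-derivative. So x^2 + y^2 (the squared radius; trajectories are circles) is the conserved quantity.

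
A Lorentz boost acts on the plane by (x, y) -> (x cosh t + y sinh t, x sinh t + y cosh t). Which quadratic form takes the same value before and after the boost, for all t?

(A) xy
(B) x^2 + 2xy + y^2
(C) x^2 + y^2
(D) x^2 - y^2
D

Write x' = x cosh t + y sinh t, y' = x sinh t + y cosh t and substitute into each option:
(A) xy: (x cosh t + y sinh t)(x sinh t + y cosh t) = xy(cosh^2 t + sinh^2 t) + (x^2 + y^2) sinh t cosh t = xy cosh 2t + (x^2 + y^2)(sinh 2t)/2   [not invariant for t != 0]
(B) x^2 + 2xy + y^2: (x' + y')^2 with x' + y' = (x + y)(cosh t + sinh t) = (x + y)e^t, so it becomes (x + y)^2 e^(2t)   [not invariant for t != 0]
(C) x^2 + y^2: (x cosh t + y sinh t)^2 + (x sinh t + y cosh t)^2 = (x^2 + y^2)(cosh^2 t + sinh^2 t) + 4xy sinh t cosh t = (x^2 + y^2) cosh 2t + 2xy sinh 2t   [not invariant for t != 0]
(D) x^2 - y^2: (x cosh t + y sinh t)^2 - (x sinh t + y cosh t)^2 = x^2(cosh^2 t - sinh^2 t) + 2xy(cosh t sinh t - sinh t cosh t) + y^2(sinh^2 t - cosh^2 t) = x^2 - y^2   [invariant, using cosh^2 t - sinh^2 t = 1]

Only (D) x^2 - y^2 is unchanged; it is the Minkowski form preserved by Lorentz boosts, just as x^2 + y^2 is preserved by ordinary rotations.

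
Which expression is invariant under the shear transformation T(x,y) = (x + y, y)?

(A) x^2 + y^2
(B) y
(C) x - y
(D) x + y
B

Under the shear T(x,y) = (x + y, y):
Substitute the transformed coordinates into each option and compare with the original:
(A) x^2 + y^2  ->  (x + y)^2 + (y)^2 = x^2 + 2xy + 2y^2   [differs from x^2 + y^2: not invariant]
(B) y  ->  (y) = y   [equals y: invariant]
(C) x - y  ->  (x + y) - (y) = x   [differs from x - y: not invariant]
(D) x + y  ->  (x + y) + (y) = x + 2y   [differs from x + y: not invariant]

Only option (B), y, is unchanged by the transformation.
A horizontal shear moves points parallel to the x-axis, so the y-coordinate (and any function of y alone) is unchanged.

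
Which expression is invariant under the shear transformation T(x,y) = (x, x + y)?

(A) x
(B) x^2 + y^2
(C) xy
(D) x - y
A

Under the shear T(x,y) = (x, x + y):
Substitute the transformed coordinates into each option and compare with the original:
(A) x  ->  (x) = x   [equals x: invariant]
(B) x^2 + y^2  ->  (x)^2 + (x + y)^2 = 2x^2 + 2xy + y^2   [differs from x^2 + y^2: not invariant]
(C) xy  ->  (x)(x + y) = x^2 + xy   [differs from xy: not invariant]
(D) x - y  ->  (x) - (x + y) = -y   [differs from x - y: not invariant]

Only option (A), x, is unchanged by the transformation.
A vertical shear moves points parallel to the y-axis, so the x-coordinate (and any function of x alone) is unchanged.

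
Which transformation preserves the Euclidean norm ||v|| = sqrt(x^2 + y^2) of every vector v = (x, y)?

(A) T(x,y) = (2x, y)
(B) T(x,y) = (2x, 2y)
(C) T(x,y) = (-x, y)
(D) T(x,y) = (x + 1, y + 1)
C

A transformation preserves a norm if ||T(v)|| = ||v|| for every v; a single vector where the norm changes rules an option out.

(A) T(x,y) = (2x, y): v = (1, 0) has norm sqrt((1)^2 + (0)^2) = 1, but T(v) = (2, 0) has norm 2 -- not preserved.
(B) T(x,y) = (2x, 2y): v = (1, 0) has norm sqrt((1)^2 + (0)^2) = 1, but T(v) = (2, 0) has norm 2 -- not preserved.
(C) T(x,y) = (-x, y): preserves the norm -- it is an orthogonal map (a rotation/reflection), and (-x)^2 + (y)^2 simplifies to x^2 + y^2.
(D) T(x,y) = (x + 1, y + 1): v = (1, 0) has norm sqrt((1)^2 + (0)^2) = 1, but T(v) = (2, 1) has norm sqrt(5) -- not preserved.

Therefore the answer is (C).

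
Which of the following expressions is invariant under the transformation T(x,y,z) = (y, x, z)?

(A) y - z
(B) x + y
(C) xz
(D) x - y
B

Apply T(x,y,z) = (y, x, z) to each option, i.e. replace (x, y, z) by the transformed coordinates.
Substitute the transformed coordinates into each option and compare with the original:
(A) y - z  ->  (x) - (z) = x - z   [differs from y - z: not invariant]
(B) x + y  ->  (y) + (x) = x + y   [equals x + y: invariant]
(C) xz  ->  (y)(z) = yz   [differs from xz: not invariant]
(D) x - y  ->  (y) - (x) = -x + y   [differs from x - y: not invariant]

Only option (B), x + y, is unchanged by the transformation.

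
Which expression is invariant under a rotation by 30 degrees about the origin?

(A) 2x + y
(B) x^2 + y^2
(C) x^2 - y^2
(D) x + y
B

A rotation by 30 degrees sends (x, y) to (sqrt(3)x/2 - y/2, x/2 + sqrt(3)y/2).
Substitute the transformed coordinates into each option and compare with the original:
(A) 2x + y  ->  2(sqrt(3)x/2 - y/2) + (x/2 + sqrt(3)y/2) = x/2 + sqrt(3)x - y + sqrt(3)y/2   [differs from 2x + y: not invariant]
(B) x^2 + y^2  ->  (sqrt(3)x/2 - y/2)^2 + (x/2 + sqrt(3)y/2)^2 = x^2 + y^2   [equals x^2 + y^2: invariant]
(C) x^2 - y^2  ->  (sqrt(3)x/2 - y/2)^2 - (x/2 + sqrt(3)y/2)^2 = x^2/2 - sqrt(3)xy - y^2/2   [differs from x^2 - y^2: not invariant]
(D) x + y  ->  (sqrt(3)x/2 - y/2) + (x/2 + sqrt(3)y/2) = x/2 + sqrt(3)x/2 - y/2 + sqrt(3)y/2   [differs from x + y: not invariant]

Only option (B), x^2 + y^2, is unchanged by the transformation.
Geometrically, x^2 + y^2 is the squared distance from the origin, which every rotation about the origin preserves.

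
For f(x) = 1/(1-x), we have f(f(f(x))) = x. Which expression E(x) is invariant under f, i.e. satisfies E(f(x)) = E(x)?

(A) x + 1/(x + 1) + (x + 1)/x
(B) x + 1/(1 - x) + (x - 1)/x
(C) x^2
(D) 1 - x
B

Replace x by f(x) = 1/(1 - x) in each option and simplify. As a quick numerical cross-check, also compare E(3) with E(f(3)) = E(-1/2).

(A) x + 1/(x + 1) + (x + 1)/x  ->  (1/(1 - x)) + 1/((1/(1 - x)) + 1) + ((1/(1 - x)) + 1)/(1/(1 - x)) = (-x^3 + 6x^2 - 11x + 7)/(x^2 - 3x + 2); check: E(3) = 55/12 but E(-1/2) = 1/2.   [not invariant]
(B) x + 1/(1 - x) + (x - 1)/x  ->  (1/(1 - x)) + 1/(1 - (1/(1 - x))) + ((1/(1 - x)) - 1)/(1/(1 - x)), which simplifies back to x + 1/(1 - x) + (x - 1)/x; check: E(3) = 19/6, E(-1/2) = 19/6.   [invariant]
(C) x^2  ->  (1/(1 - x))^2 = (x - 1)^(-2); check: E(3) = 9 but E(-1/2) = 1/4.   [not invariant]
(D) 1 - x  ->  1 - (1/(1 - x)) = x/(x - 1); check: E(3) = -2 but E(-1/2) = 3/2.   [not invariant]

Only (B) is unchanged. Indeed f(f(x)) = 1/(1 - 1/(1-x)) = (1-x)/(-x) = (x-1)/x, so E(x) = x + f(x) + f(f(x)) is the sum over the whole 3-cycle; applying f just permutes the three terms cyclically (x -> f(x) -> f(f(x)) -> x), leaving the sum unchanged.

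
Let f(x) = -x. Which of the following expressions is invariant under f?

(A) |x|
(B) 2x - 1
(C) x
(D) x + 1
A

For f(x) = -x:
Applying f replaces x by -x. Since |-x| = |x|, the absolute value is unchanged by f, whereas x -> -x, 2x - 1 -> -2x - 1 and x + 1 -> -x + 1 all change.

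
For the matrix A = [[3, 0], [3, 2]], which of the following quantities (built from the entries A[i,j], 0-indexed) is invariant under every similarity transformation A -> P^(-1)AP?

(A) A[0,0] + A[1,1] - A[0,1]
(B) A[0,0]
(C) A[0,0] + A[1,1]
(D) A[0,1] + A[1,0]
C

A[0,0] + A[1,1] is the trace of A. By the cyclic property of the trace, tr(P^(-1)AP) = tr(APP^(-1)) = tr(A), so it is the same for every matrix similar to A.

The other combinations are not similarity invariants. For example, take P = [[1, 1], [0, 1]] (det P = 1), so P^(-1) = [[1, -1], [0, 1]] and
B = P^(-1)AP = [[0, -2], [3, 5]].
Evaluating each option on A and on B:
(A) A[0,0] + A[1,1] - A[0,1]: 5 for A, 7 for B -> changes
(B) A[0,0]: 3 for A, 0 for B -> changes
(C) A[0,0] + A[1,1]: 5 for A, 5 for B -> unchanged
(D) A[0,1] + A[1,0]: 3 for A, 1 for B -> changes

Only (C) A[0,0] + A[1,1] = 5 survives (and it does so for every P, not just this one), so it is the invariant.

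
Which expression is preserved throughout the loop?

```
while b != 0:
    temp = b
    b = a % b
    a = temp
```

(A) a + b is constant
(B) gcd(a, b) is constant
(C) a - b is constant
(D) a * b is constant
B

A loop invariant must hold before the first iteration and be re-established by every execution of the body.

(B) gcd(a, b) is constant: One iteration replaces (a, b) by (b, a mod b). Since a mod b = a - q*b for an integer q, any common divisor of a and b divides b and a mod b, and conversely; hence gcd(b, a mod b) = gcd(a, b). For instance (17, 9) -> (9, 8) keeps gcd = 1. At exit b = 0 and a = gcd of the original inputs.

The other options fail:
(A) a + b is constant: e.g. (a, b) = (17, 9) -> (9, 8): the sum goes from 26 to 17.
(C) a - b is constant: e.g. (a, b) = (17, 9) -> (9, 8): the difference goes from 8 to 1.
(D) a * b is constant: e.g. (a, b) = (17, 9) -> (9, 8): the product goes from 153 to 72.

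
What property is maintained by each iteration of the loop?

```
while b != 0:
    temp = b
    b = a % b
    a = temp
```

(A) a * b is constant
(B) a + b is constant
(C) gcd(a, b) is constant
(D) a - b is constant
C

A loop invariant must hold before the first iteration and be re-established by every execution of the body.

(C) gcd(a, b) is constant: One iteration replaces (a, b) by (b, a mod b). Since a mod b = a - q*b for an integer q, any common divisor of a and b divides b and a mod b, and conversely; hence gcd(b, a mod b) = gcd(a, b). For instance (19, 9) -> (9, 1) keeps gcd = 1. At exit b = 0 and a = gcd of the original inputs.

The other options fail:
(A) a * b is constant: e.g. (a, b) = (19, 9) -> (9, 1): the product goes from 171 to 9.
(B) a + b is constant: e.g. (a, b) = (19, 9) -> (9, 1): the sum goes from 28 to 10.
(D) a - b is constant: e.g. (a, b) = (19, 9) -> (9, 1): the difference goes from 10 to 8.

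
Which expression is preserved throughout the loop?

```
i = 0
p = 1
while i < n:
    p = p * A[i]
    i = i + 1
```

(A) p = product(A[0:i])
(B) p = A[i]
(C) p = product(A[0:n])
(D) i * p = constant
A

A loop invariant must hold before the first iteration and be re-established by every execution of the body.

(A) p = product(A[0:i]): Initially i = 0 and p = 1 = product of the empty slice A[0:0]. If p = product(A[0:i]) holds at the top of an iteration, the body sets p to product(A[0:i]) * A[i] = product(A[0:i+1]) and then i to i+1, so the property is restored. At exit i = n, giving p = product(A[0:n]).

The other options fail:
(B) p = A[i]: after the first iteration p = A[0] but i = 1; in general p is a product of several elements, not a single one.
(C) p = product(A[0:n]): false before the loop (p = 1, not the full product) -- it only becomes true at exit.
(D) i * p = constant: initially i * p = 0, but after one iteration it is 1 * A[0], which is nonzero in general.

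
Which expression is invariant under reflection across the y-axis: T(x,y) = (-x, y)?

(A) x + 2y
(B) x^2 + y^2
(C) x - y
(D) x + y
B

The map is reflection across the y-axis: T(x,y) = (-x, y).
Substitute the transformed coordinates into each option and compare with the original:
(A) x + 2y  ->  (-x) + 2(y) = -x + 2y   [differs from x + 2y: not invariant]
(B) x^2 + y^2  ->  (-x)^2 + (y)^2 = x^2 + y^2   [equals x^2 + y^2: invariant]
(C) x - y  ->  (-x) - (y) = -x - y   [differs from x - y: not invariant]
(D) x + y  ->  (-x) + (y) = -x + y   [differs from x + y: not invariant]

Only option (B), x^2 + y^2, is unchanged by the transformation.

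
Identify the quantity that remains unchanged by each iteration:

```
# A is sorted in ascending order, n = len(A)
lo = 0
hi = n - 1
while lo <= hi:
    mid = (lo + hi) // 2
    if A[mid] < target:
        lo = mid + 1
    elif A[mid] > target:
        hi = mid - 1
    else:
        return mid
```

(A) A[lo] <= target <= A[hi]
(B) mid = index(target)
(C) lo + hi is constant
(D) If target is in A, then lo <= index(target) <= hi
D

A loop invariant must hold before the first iteration and be re-established by every execution of the body.

(D) If target is in A, then lo <= index(target) <= hi: Before the loop [lo, hi] = [0, n-1] covers every index. When A[mid] < target, sortedness puts target strictly to the right of mid, so setting lo = mid + 1 keeps index(target) in [lo, hi]; symmetrically for hi = mid - 1. Hence 'if target is in A then lo <= index(target) <= hi' holds after every iteration, and when lo > hi it proves target is absent.

The other options fail:
(A) A[lo] <= target <= A[hi]: fails when target is not in A (e.g. target < A[0] already violates it before the loop), so it is not maintained in general.
(B) mid = index(target): mid is just the current probe; it equals index(target) only on the iteration that returns.
(C) lo + hi is constant: each iteration moves exactly one of lo, hi, so lo + hi changes (e.g. 0 + (n-1) becomes (mid+1) + (n-1)).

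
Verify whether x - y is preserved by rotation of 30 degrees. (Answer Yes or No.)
No

Applying rotation by 30 degrees: x' = x*cos(30 degrees) - y*sin(30 degrees) = sqrt(3)x/2 - y/2, y' = x*sin(30 degrees) + y*cos(30 degrees) = x/2 + sqrt(3)y/2

Substituting into x - y:
(sqrt(3)x/2 - y/2) - (x/2 + sqrt(3)y/2)
= -x/2 + sqrt(3)x/2 - sqrt(3)y/2 - y/2

This differs from the original expression x - y, so it is NOT invariant.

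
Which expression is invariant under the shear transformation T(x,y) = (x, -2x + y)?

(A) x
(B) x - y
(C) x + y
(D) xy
A

Under the shear T(x,y) = (x, -2x + y):
Substitute the transformed coordinates into each option and compare with the original:
(A) x  ->  (x) = x   [equals x: invariant]
(B) x - y  ->  (x) - (-2x + y) = 3x - y   [differs from x - y: not invariant]
(C) x + y  ->  (x) + (-2x + y) = -x + y   [differs from x + y: not invariant]
(D) xy  ->  (x)(-2x + y) = -2x^2 + xy   [differs from xy: not invariant]

Only option (A), x, is unchanged by the transformation.
A vertical shear moves points parallel to the y-axis, so the x-coordinate (and any function of x alone) is unchanged.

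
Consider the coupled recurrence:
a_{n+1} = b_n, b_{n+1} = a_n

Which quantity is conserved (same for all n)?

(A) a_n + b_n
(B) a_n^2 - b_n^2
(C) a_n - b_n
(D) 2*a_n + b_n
A

Replace a_n by a_{n+1} = b_n and b_n by b_{n+1} = a_n in each option and simplify:
(A) a_n + b_n  ->  (b_n) + (a_n) = a_n + b_n   [conserved]
(B) a_n^2 - b_n^2  ->  (b_n)^2 - (a_n)^2 = -a_n^2 + b_n^2   [not conserved]
(C) a_n - b_n  ->  (b_n) - (a_n) = -a_n + b_n   [not conserved]
(D) 2*a_n + b_n  ->  2*(b_n) + (a_n) = a_n + 2*b_n   [not conserved]

Only (A) a_n + b_n returns to itself after one step, so it is the conserved quantity.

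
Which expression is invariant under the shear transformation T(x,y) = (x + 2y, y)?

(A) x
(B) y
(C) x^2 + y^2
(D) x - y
B

Under the shear T(x,y) = (x + 2y, y):
Substitute the transformed coordinates into each option and compare with the original:
(A) x  ->  (x + 2y) = x + 2y   [differs from x: not invariant]
(B) y  ->  (y) = y   [equals y: invariant]
(C) x^2 + y^2  ->  (x + 2y)^2 + (y)^2 = x^2 + 4xy + 5y^2   [differs from x^2 + y^2: not invariant]
(D) x - y  ->  (x + 2y) - (y) = x + y   [differs from x - y: not invariant]

Only option (B), y, is unchanged by the transformation.
A horizontal shear moves points parallel to the x-axis, so the y-coordinate (and any function of y alone) is unchanged.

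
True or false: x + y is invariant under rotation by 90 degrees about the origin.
False

Applying rotation by 90 degrees: x' = x*cos(90 degrees) - y*sin(90 degrees) = -y, y' = x*sin(90 degrees) + y*cos(90 degrees) = x

Substituting into x + y:
(-y) + (x)
= x - y

This differs from the original expression x + y, so it is NOT invariant.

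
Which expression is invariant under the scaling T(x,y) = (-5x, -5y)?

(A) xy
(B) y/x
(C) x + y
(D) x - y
B

Under the uniform scaling T(x,y) = (-5x, -5y):
Substitute the transformed coordinates into each option and compare with the original:
(A) xy  ->  (-5x)(-5y) = 25xy   [differs from xy: not invariant]
(B) y/x  ->  (-5y)/(-5x) = y/x   [equals y/x: invariant]
(C) x + y  ->  (-5x) + (-5y) = -5x - 5y   [differs from x + y: not invariant]
(D) x - y  ->  (-5x) - (-5y) = -5x + 5y   [differs from x - y: not invariant]

Only option (B), y/x, is unchanged by the transformation.
The common factor -5 cancels in a ratio of coordinates, while sums, products and sums of squares pick up factors of -5 or 25.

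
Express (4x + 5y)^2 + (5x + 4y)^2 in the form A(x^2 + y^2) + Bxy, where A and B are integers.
41(x^2 + y^2) + 80xy

Expanding: (4x + 5y)^2 = 16x^2 + 40xy + 25y^2
(5x + 4y)^2 = 25x^2 + 40xy + 16y^2
Sum = (16+25)(x^2+y^2) + 80xy = 41(x^2 + y^2) + 80xy
This is symmetric in x and y.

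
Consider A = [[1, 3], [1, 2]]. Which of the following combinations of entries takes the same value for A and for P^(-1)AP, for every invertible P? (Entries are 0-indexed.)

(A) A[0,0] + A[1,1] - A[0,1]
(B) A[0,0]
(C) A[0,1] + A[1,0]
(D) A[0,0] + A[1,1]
D

A[0,0] + A[1,1] is the trace of A. By the cyclic property of the trace, tr(P^(-1)AP) = tr(APP^(-1)) = tr(A), so it is the same for every matrix similar to A.

The other combinations are not similarity invariants. For example, take P = [[1, 1], [0, 1]] (det P = 1), so P^(-1) = [[1, -1], [0, 1]] and
B = P^(-1)AP = [[0, 1], [1, 3]].
Evaluating each option on A and on B:
(A) A[0,0] + A[1,1] - A[0,1]: 0 for A, 2 for B -> changes
(B) A[0,0]: 1 for A, 0 for B -> changes
(C) A[0,1] + A[1,0]: 4 for A, 2 for B -> changes
(D) A[0,0] + A[1,1]: 3 for A, 3 for B -> unchanged

Only (D) A[0,0] + A[1,1] = 3 survives (and it does so for every P, not just this one), so it is the invariant.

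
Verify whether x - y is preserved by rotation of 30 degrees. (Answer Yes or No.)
No

Applying rotation by 30 degrees: x' = x*cos(30 degrees) - y*sin(30 degrees) = sqrt(3)x/2 - y/2, y' = x*sin(30 degrees) + y*cos(30 degrees) = x/2 + sqrt(3)y/2

Substituting into x - y:
(sqrt(3)x/2 - y/2) - (x/2 + sqrt(3)y/2)
= -x/2 + sqrt(3)x/2 - sqrt(3)y/2 - y/2

This differs from the original expression x - y, so it is NOT invariant.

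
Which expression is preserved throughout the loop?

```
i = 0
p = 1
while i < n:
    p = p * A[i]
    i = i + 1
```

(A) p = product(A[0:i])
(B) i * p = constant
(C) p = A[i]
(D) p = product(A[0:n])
A

A loop invariant must hold before the first iteration and be re-established by every execution of the body.

(A) p = product(A[0:i]): Initially i = 0 and p = 1 = product of the empty slice A[0:0]. If p = product(A[0:i]) holds at the top of an iteration, the body sets p to product(A[0:i]) * A[i] = product(A[0:i+1]) and then i to i+1, so the property is restored. At exit i = n, giving p = product(A[0:n]).

The other options fail:
(B) i * p = constant: initially i * p = 0, but after one iteration it is 1 * A[0], which is nonzero in general.
(C) p = A[i]: after the first iteration p = A[0] but i = 1; in general p is a product of several elements, not a single one.
(D) p = product(A[0:n]): false before the loop (p = 1, not the full product) -- it only becomes true at exit.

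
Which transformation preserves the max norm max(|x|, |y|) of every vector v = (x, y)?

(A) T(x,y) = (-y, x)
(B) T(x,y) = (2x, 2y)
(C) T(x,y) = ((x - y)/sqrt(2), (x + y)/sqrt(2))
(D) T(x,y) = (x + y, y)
A

A transformation preserves a norm if ||T(v)|| = ||v|| for every v; a single vector where the norm changes rules an option out.

(A) T(x,y) = (-y, x): preserves the norm -- it only permutes the coordinates and/or flips signs, which leaves max(|x|, |y|) unchanged.
(B) T(x,y) = (2x, 2y): v = (1, 0) has norm max(|1|, |0|) = 1, but T(v) = (2, 0) has norm 2 -- not preserved.
(C) T(x,y) = ((x - y)/sqrt(2), (x + y)/sqrt(2)): v = (1, 0) has norm max(|1|, |0|) = 1, but T(v) = (sqrt(2)/2, sqrt(2)/2) has norm sqrt(2)/2 -- not preserved.
(D) T(x,y) = (x + y, y): v = (1, 1) has norm max(|1|, |1|) = 1, but T(v) = (2, 1) has norm 2 -- not preserved.

Therefore the answer is (A).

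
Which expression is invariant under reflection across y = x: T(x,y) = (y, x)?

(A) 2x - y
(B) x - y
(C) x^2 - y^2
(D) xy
D

The map is reflection across y = x: T(x,y) = (y, x).
Substitute the transformed coordinates into each option and compare with the original:
(A) 2x - y  ->  2(y) - (x) = -x + 2y   [differs from 2x - y: not invariant]
(B) x - y  ->  (y) - (x) = -x + y   [differs from x - y: not invariant]
(C) x^2 - y^2  ->  (y)^2 - (x)^2 = -x^2 + y^2   [differs from x^2 - y^2: not invariant]
(D) xy  ->  (y)(x) = xy   [equals xy: invariant]

Only option (D), xy, is unchanged by the transformation.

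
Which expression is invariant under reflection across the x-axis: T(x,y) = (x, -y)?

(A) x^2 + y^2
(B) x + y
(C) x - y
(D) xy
A

The map is reflection across the x-axis: T(x,y) = (x, -y).
Substitute the transformed coordinates into each option and compare with the original:
(A) x^2 + y^2  ->  (x)^2 + (-y)^2 = x^2 + y^2   [equals x^2 + y^2: invariant]
(B) x + y  ->  (x) + (-y) = x - y   [differs from x + y: not invariant]
(C) x - y  ->  (x) - (-y) = x + y   [differs from x - y: not invariant]
(D) xy  ->  (x)(-y) = -xy   [differs from xy: not invariant]

Only option (A), x^2 + y^2, is unchanged by the transformation.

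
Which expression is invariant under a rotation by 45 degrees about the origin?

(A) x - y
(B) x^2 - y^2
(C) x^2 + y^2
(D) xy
C

A rotation by 45 degrees sends (x, y) to (sqrt(2)x/2 - sqrt(2)y/2, sqrt(2)x/2 + sqrt(2)y/2).
Substitute the transformed coordinates into each option and compare with the original:
(A) x - y  ->  (sqrt(2)x/2 - sqrt(2)y/2) - (sqrt(2)x/2 + sqrt(2)y/2) = -sqrt(2)y   [differs from x - y: not invariant]
(B) x^2 - y^2  ->  (sqrt(2)x/2 - sqrt(2)y/2)^2 - (sqrt(2)x/2 + sqrt(2)y/2)^2 = -2xy   [differs from x^2 - y^2: not invariant]
(C) x^2 + y^2  ->  (sqrt(2)x/2 - sqrt(2)y/2)^2 + (sqrt(2)x/2 + sqrt(2)y/2)^2 = x^2 + y^2   [equals x^2 + y^2: invariant]
(D) xy  ->  (sqrt(2)x/2 - sqrt(2)y/2)(sqrt(2)x/2 + sqrt(2)y/2) = x^2/2 - y^2/2   [differs from xy: not invariant]

Only option (C), x^2 + y^2, is unchanged by the transformation.
Geometrically, x^2 + y^2 is the squared distance from the origin, which every rotation about the origin preserves.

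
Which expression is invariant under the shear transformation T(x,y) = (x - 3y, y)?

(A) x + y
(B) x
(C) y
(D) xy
C

Under the shear T(x,y) = (x - 3y, y):
Substitute the transformed coordinates into each option and compare with the original:
(A) x + y  ->  (x - 3y) + (y) = x - 2y   [differs from x + y: not invariant]
(B) x  ->  (x - 3y) = x - 3y   [differs from x: not invariant]
(C) y  ->  (y) = y   [equals y: invariant]
(D) xy  ->  (x - 3y)(y) = xy - 3y^2   [differs from xy: not invariant]

Only option (C), y, is unchanged by the transformation.
A horizontal shear moves points parallel to the x-axis, so the y-coordinate (and any function of y alone) is unchanged.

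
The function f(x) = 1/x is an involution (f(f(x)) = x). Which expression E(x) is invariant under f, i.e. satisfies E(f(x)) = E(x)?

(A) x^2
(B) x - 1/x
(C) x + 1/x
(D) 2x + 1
C

Replace x by f(x) = 1/x in each option and simplify. As a quick numerical cross-check, also compare E(3) with E(f(3)) = E(1/3).

(A) x^2  ->  (1/x)^2 = x^(-2); check: E(3) = 9 but E(1/3) = 1/9.   [not invariant]
(B) x - 1/x  ->  (1/x) - 1/(1/x) = -x + 1/x; check: E(3) = 8/3 but E(1/3) = -8/3.   [not invariant]
(C) x + 1/x  ->  (1/x) + 1/(1/x), which simplifies back to x + 1/x; check: E(3) = 10/3, E(1/3) = 10/3.   [invariant]
(D) 2x + 1  ->  2(1/x) + 1 = (x + 2)/x; check: E(3) = 7 but E(1/3) = 5/3.   [not invariant]

Only (C) is unchanged. E is symmetric under swapping x with f(x) = 1/x, which is exactly what an involution does.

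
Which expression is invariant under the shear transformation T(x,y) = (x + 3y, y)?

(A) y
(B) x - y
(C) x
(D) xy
A

Under the shear T(x,y) = (x + 3y, y):
Substitute the transformed coordinates into each option and compare with the original:
(A) y  ->  (y) = y   [equals y: invariant]
(B) x - y  ->  (x + 3y) - (y) = x + 2y   [differs from x - y: not invariant]
(C) x  ->  (x + 3y) = x + 3y   [differs from x: not invariant]
(D) xy  ->  (x + 3y)(y) = xy + 3y^2   [differs from xy: not invariant]

Only option (A), y, is unchanged by the transformation.
A horizontal shear moves points parallel to the x-axis, so the y-coordinate (and any function of y alone) is unchanged.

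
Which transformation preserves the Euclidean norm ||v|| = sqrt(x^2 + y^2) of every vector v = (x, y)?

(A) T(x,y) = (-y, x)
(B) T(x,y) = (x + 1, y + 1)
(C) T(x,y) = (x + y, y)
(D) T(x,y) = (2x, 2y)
A

A transformation preserves a norm if ||T(v)|| = ||v|| for every v; a single vector where the norm changes rules an option out.

(A) T(x,y) = (-y, x): preserves the norm -- it is an orthogonal map (a rotation/reflection), and (-y)^2 + (x)^2 simplifies to x^2 + y^2.
(B) T(x,y) = (x + 1, y + 1): v = (1, 0) has norm sqrt((1)^2 + (0)^2) = 1, but T(v) = (2, 1) has norm sqrt(5) -- not preserved.
(C) T(x,y) = (x + y, y): v = (0, 1) has norm sqrt((0)^2 + (1)^2) = 1, but T(v) = (1, 1) has norm sqrt(2) -- not preserved.
(D) T(x,y) = (2x, 2y): v = (1, 0) has norm sqrt((1)^2 + (0)^2) = 1, but T(v) = (2, 0) has norm 2 -- not preserved.

Therefore the answer is (A).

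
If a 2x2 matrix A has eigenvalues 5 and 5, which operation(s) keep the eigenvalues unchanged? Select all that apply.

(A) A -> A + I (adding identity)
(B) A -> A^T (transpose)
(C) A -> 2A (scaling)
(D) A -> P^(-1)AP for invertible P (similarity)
B and D

Eigenvalues are preserved by:
1. Similarity transformations: A -> P^(-1)AP (same characteristic polynomial)
2. Transpose: A^T has the same eigenvalues as A

Eigenvalues are NOT preserved by:
- Adding identity: eigenvalues become 5+1, 5+1
- Scaling: eigenvalues become 10, 10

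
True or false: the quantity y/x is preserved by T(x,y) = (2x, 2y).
True

Substitute T(x,y) = (2x, 2y) into the expression and compare with the original.

Original: y/x
After applying T: (2y)/(2x) = y/x

This is identical to the original y/x, so the expression is invariant.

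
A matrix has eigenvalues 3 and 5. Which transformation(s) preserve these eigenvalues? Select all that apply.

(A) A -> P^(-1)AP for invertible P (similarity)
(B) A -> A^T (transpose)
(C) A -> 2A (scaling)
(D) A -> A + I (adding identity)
A and B

Eigenvalues are preserved by:
1. Similarity transformations: A -> P^(-1)AP (same characteristic polynomial)
2. Transpose: A^T has the same eigenvalues as A

Eigenvalues are NOT preserved by:
- Adding identity: eigenvalues become 3+1, 5+1
- Scaling: eigenvalues become 6, 10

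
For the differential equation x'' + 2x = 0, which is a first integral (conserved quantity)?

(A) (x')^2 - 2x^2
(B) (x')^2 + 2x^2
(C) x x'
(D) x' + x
B

A first integral I satisfies dI/dt = 0 along every solution. Differentiate each option and use the equation of motion:
(A) d/dt[(x')^2 - 2x^2] = 2x'x'' - 4x x' = -8x x', not identically 0
(B) d/dt[(x')^2 + 2x^2] = 2x'x'' + 4x x' = 2x'(-2x) + 4x x' = 0
(C) d/dt[x x'] = (x')^2 + x x'' = (x')^2 - 2x^2, not identically 0
(D) d/dt[x' + x] = x'' + x' = -2x + x', not identically 0

Only (B) has zero time-derivative. So the energy-like quantity (x')^2 + 2x^2 is the first integral.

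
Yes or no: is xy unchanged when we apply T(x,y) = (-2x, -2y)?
No

Substitute T(x,y) = (-2x, -2y) into the expression and compare with the original.

Original: xy
After applying T: (-2x)(-2y) = 4xy

This differs from the original xy (difference: 3xy), so the expression is NOT invariant.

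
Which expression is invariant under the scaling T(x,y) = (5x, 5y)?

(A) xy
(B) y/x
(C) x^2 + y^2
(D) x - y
B

Under the uniform scaling T(x,y) = (5x, 5y):
Substitute the transformed coordinates into each option and compare with the original:
(A) xy  ->  (5x)(5y) = 25xy   [differs from xy: not invariant]
(B) y/x  ->  (5y)/(5x) = y/x   [equals y/x: invariant]
(C) x^2 + y^2  ->  (5x)^2 + (5y)^2 = 25x^2 + 25y^2   [differs from x^2 + y^2: not invariant]
(D) x - y  ->  (5x) - (5y) = 5x - 5y   [differs from x - y: not invariant]

Only option (B), y/x, is unchanged by the transformation.
The common factor 5 cancels in a ratio of coordinates, while sums, products and sums of squares pick up factors of 5 or 25.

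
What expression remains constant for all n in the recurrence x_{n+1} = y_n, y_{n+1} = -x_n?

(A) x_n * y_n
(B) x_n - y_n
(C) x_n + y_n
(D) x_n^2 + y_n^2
D

For the recurrence x_{n+1} = y_n, y_{n+1} = -x_n:

x_{n+1}^2 + y_{n+1}^2 = y_n^2 + (-x_n)^2 = x_n^2 + y_n^2
The sum of squares is conserved (like energy in a harmonic oscillator).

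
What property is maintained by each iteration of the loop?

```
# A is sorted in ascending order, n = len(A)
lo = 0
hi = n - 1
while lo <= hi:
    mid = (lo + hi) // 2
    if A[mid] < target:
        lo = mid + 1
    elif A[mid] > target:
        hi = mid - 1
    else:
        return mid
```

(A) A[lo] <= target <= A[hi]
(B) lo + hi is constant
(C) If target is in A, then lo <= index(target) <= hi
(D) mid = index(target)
C

A loop invariant must hold before the first iteration and be re-established by every execution of the body.

(C) If target is in A, then lo <= index(target) <= hi: Before the loop [lo, hi] = [0, n-1] covers every index. When A[mid] < target, sortedness puts target strictly to the right of mid, so setting lo = mid + 1 keeps index(target) in [lo, hi]; symmetrically for hi = mid - 1. Hence 'if target is in A then lo <= index(target) <= hi' holds after every iteration, and when lo > hi it proves target is absent.

The other options fail:
(A) A[lo] <= target <= A[hi]: fails when target is not in A (e.g. target < A[0] already violates it before the loop), so it is not maintained in general.
(B) lo + hi is constant: each iteration moves exactly one of lo, hi, so lo + hi changes (e.g. 0 + (n-1) becomes (mid+1) + (n-1)).
(D) mid = index(target): mid is just the current probe; it equals index(target) only on the iteration that returns.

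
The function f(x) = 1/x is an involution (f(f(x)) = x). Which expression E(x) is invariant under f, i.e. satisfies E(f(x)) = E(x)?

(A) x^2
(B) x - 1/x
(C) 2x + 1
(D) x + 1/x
D

Replace x by f(x) = 1/x in each option and simplify. As a quick numerical cross-check, also compare E(4) with E(f(4)) = E(1/4).

(A) x^2  ->  (1/x)^2 = x^(-2); check: E(4) = 16 but E(1/4) = 1/16.   [not invariant]
(B) x - 1/x  ->  (1/x) - 1/(1/x) = -x + 1/x; check: E(4) = 15/4 but E(1/4) = -15/4.   [not invariant]
(C) 2x + 1  ->  2(1/x) + 1 = (x + 2)/x; check: E(4) = 9 but E(1/4) = 3/2.   [not invariant]
(D) x + 1/x  ->  (1/x) + 1/(1/x), which simplifies back to x + 1/x; check: E(4) = 17/4, E(1/4) = 17/4.   [invariant]

Only (D) is unchanged. E is symmetric under swapping x with f(x) = 1/x, which is exactly what an involution does.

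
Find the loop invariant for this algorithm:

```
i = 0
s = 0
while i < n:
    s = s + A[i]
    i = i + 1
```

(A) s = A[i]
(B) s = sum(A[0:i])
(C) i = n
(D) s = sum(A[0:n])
B

A loop invariant must hold before the first iteration and be re-established by every execution of the body.

(B) s = sum(A[0:i]): Initially i = 0 and s = 0 = sum of the empty slice A[0:0]. If s = sum(A[0:i]) holds at the top of an iteration, the body sets s to sum(A[0:i]) + A[i] = sum(A[0:i+1]) and then i to i+1, so s = sum(A[0:i]) holds again. At exit i = n, giving s = sum(A[0:n]).

The other options fail:
(A) s = A[i]: after the first iteration s = A[0] but i = 1, so s = A[i] compares s with the wrong element (and fails in general).
(C) i = n: false initially (i = 0); it is the exit condition, not an invariant.
(D) s = sum(A[0:n]): false before the loop (s = 0, not the full sum) -- it only becomes true at exit.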